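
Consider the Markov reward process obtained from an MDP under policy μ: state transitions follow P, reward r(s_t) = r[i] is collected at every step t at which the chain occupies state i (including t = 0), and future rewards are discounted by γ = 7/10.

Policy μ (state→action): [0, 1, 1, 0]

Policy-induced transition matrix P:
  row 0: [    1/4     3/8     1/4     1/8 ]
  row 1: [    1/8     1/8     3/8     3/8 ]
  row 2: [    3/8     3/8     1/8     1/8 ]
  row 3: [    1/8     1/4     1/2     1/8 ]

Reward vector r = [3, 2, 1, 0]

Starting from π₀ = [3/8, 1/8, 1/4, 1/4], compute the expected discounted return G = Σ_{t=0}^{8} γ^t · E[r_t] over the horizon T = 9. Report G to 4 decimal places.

G = 5.0666

t=0: π = [0.3750, 0.1250, 0.2500, 0.2500], E[r] = 1.6250, γ^t·E[r] = 1.625000, running G = 1.625000
t=1: π = [0.2344, 0.3125, 0.2969, 0.1563], E[r] = 1.6250, γ^t·E[r] = 1.137500, running G = 2.762500
t=2: π = [0.2285, 0.2773, 0.2910, 0.2031], E[r] = 1.5313, γ^t·E[r] = 0.750313, running G = 3.512813
t=3: π = [0.2263, 0.2803, 0.2991, 0.1943], E[r] = 1.5386, γ^t·E[r] = 0.527731, running G = 4.040543
t=4: π = [0.2281, 0.2806, 0.2962, 0.1951], E[r] = 1.5417, γ^t·E[r] = 0.370159, running G = 4.410703
t=5: π = [0.2276, 0.2805, 0.2968, 0.1952], E[r] = 1.5404, γ^t·E[r] = 0.258900, running G = 4.669602
t=6: π = [0.2277, 0.2805, 0.2967, 0.1951], E[r] = 1.5407, γ^t·E[r] = 0.181259, running G = 4.850861
t=7: π = [0.2276, 0.2805, 0.2967, 0.1951], E[r] = 1.5407, γ^t·E[r] = 0.126879, running G = 4.977741
t=8: π = [0.2276, 0.2805, 0.2967, 0.1951], E[r] = 1.5406, γ^t·E[r] = 0.088815, running G = 5.066556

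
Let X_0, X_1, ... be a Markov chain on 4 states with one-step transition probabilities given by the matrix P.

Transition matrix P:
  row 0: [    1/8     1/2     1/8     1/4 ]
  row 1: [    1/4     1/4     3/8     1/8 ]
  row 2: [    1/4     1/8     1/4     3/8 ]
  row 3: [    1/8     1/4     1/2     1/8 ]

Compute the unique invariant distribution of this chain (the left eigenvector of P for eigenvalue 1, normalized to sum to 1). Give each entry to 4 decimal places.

Balance equations π_j = Σ_i π_i·P[i][j]:
  π_0 = 1/8·π_0 + 1/4·π_1 + 1/4·π_2 + 1/8·π_3
  π_1 = 1/2·π_0 + 1/4·π_1 + 1/8·π_2 + 1/4·π_3
  π_2 = 1/8·π_0 + 3/8·π_1 + 1/4·π_2 + 1/2·π_3
  normalize: π_0 + π_1 + π_2 + π_3 = 1
Solving the linear system gives exactly π = [25/127, 33/127, 40/127, 29/127].

π = [0.1969, 0.2598, 0.3150, 0.2283]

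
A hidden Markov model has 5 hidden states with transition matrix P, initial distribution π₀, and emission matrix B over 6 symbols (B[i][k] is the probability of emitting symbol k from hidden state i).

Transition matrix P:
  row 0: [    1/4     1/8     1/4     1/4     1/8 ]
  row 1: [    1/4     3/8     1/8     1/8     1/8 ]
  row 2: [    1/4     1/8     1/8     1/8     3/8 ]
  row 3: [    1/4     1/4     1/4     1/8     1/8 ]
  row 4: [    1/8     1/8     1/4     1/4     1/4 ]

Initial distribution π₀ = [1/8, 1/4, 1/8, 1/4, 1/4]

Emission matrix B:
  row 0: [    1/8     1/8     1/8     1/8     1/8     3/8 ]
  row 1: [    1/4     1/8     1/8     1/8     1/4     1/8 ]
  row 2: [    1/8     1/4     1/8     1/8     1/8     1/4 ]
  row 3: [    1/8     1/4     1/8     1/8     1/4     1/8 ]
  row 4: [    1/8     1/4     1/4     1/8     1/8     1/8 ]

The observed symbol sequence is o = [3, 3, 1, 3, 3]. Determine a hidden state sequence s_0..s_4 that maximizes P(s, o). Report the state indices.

path = [1, 1, 1, 1, 1]

t=0: δ = [1.562e-02, 3.125e-02, 1.562e-02, 3.125e-02, 3.125e-02]  (obs o_0=3)
t=1: δ = [9.766e-04, 1.465e-03, 9.766e-04, 9.766e-04, 9.766e-04]  ψ = [1, 1, 3, 4, 4]  (obs o_1=3)
t=2: δ = [4.578e-05, 6.866e-05, 6.104e-05, 6.104e-05, 9.155e-05]  ψ = [1, 1, 0, 0, 2]  (obs o_2=1)
t=3: δ = [2.146e-06, 3.219e-06, 2.861e-06, 2.861e-06, 2.861e-06]  ψ = [1, 1, 4, 4, 2]  (obs o_3=3)
t=4: δ = [1.006e-07, 1.509e-07, 8.941e-08, 8.941e-08, 1.341e-07]  ψ = [1, 1, 3, 4, 2]  (obs o_4=3)
backtrack: best end state = 1; path = [1, 1, 1, 1, 1]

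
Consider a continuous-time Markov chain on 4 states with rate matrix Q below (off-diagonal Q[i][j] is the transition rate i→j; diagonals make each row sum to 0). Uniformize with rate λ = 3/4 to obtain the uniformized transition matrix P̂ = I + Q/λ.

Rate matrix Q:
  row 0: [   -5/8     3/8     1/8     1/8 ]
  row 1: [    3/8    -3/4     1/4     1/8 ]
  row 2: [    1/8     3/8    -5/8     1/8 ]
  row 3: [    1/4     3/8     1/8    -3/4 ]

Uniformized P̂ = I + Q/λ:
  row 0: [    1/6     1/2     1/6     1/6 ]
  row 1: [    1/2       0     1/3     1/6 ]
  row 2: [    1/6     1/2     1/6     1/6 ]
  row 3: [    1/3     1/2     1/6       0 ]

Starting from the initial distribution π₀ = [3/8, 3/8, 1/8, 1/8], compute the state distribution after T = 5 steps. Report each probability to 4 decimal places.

π = [0.3025, 0.3320, 0.2227, 0.1429]

t=0: π = [0.3750, 0.3750, 0.1250, 0.1250]
t=1: π = [0.3125, 0.3125, 0.2292, 0.1458]
t=2: π = [0.2951, 0.3438, 0.2188, 0.1424]
t=3: π = [0.3050, 0.3281, 0.2240, 0.1429]
t=4: π = [0.2999, 0.3359, 0.2214, 0.1428]
t=5: π = [0.3025, 0.3320, 0.2227, 0.1429]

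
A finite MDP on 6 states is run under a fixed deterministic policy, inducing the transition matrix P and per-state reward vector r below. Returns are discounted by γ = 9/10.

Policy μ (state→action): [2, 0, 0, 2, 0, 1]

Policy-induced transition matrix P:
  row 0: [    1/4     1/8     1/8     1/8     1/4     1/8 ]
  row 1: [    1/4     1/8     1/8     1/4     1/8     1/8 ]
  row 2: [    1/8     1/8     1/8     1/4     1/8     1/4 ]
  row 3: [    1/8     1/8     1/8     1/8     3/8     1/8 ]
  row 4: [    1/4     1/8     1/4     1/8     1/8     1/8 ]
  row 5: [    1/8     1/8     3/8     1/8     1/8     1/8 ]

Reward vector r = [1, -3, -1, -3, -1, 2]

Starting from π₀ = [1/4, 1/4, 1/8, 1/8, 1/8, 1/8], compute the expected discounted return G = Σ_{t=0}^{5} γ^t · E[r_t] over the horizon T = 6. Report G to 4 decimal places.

t=0: π = [0.2500, 0.2500, 0.1250, 0.1250, 0.1250, 0.1250], E[r] = -0.8750, γ^t·E[r] = -0.875000, running G = -0.875000
t=1: π = [0.2031, 0.1250, 0.1719, 0.1719, 0.1875, 0.1406], E[r] = -0.7656, γ^t·E[r] = -0.689063, running G = -1.564063
t=2: π = [0.1895, 0.1250, 0.1836, 0.1621, 0.1934, 0.1465], E[r] = -0.7559, γ^t·E[r] = -0.612246, running G = -2.176309
t=3: π = [0.1885, 0.1250, 0.1858, 0.1636, 0.1892, 0.1479], E[r] = -0.7563, γ^t·E[r] = -0.551377, running G = -2.727686
t=4: π = [0.1878, 0.1250, 0.1856, 0.1638, 0.1895, 0.1482], E[r] = -0.7574, γ^t·E[r] = -0.496900, running G = -3.224586
t=5: π = [0.1878, 0.1250, 0.1857, 0.1638, 0.1894, 0.1482], E[r] = -0.7575, γ^t·E[r] = -0.447280, running G = -3.671867

G = -3.6719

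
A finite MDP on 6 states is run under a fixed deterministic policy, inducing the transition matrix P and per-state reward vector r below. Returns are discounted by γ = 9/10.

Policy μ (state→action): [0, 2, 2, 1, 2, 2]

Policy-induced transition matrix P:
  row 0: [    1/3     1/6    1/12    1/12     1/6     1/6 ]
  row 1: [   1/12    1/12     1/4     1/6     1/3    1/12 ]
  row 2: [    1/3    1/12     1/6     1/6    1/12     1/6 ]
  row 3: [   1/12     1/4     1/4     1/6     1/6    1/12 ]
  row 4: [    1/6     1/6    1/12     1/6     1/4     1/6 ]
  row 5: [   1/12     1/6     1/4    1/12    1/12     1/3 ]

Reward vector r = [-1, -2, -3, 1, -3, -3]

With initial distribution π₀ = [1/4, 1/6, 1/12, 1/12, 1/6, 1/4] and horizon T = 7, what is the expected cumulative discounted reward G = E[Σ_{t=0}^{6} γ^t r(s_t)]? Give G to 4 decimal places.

t=0: π = [0.2500, 0.1667, 0.0833, 0.0833, 0.1667, 0.2500], E[r] = -2.0000, γ^t·E[r] = -2.000000, running G = -2.000000
t=1: π = [0.1806, 0.1528, 0.1736, 0.1250, 0.1806, 0.1875], E[r] = -1.9861, γ^t·E[r] = -1.787500, running G = -3.787500
t=2: π = [0.1869, 0.1499, 0.1753, 0.1360, 0.1771, 0.1748], E[r] = -1.9323, γ^t·E[r] = -1.565156, running G = -5.352656
t=3: π = [0.1887, 0.1509, 0.1747, 0.1365, 0.1772, 0.1720], E[r] = -1.9257, γ^t·E[r] = -1.403824, running G = -6.756480
t=4: π = [0.1889, 0.1509, 0.1745, 0.1366, 0.1777, 0.1714], E[r] = -1.9247, γ^t·E[r] = -1.262822, running G = -8.019303
t=5: π = [0.1890, 0.1509, 0.1744, 0.1366, 0.1778, 0.1713], E[r] = -1.9245, γ^t·E[r] = -1.136409, running G = -9.155712
t=6: π = [0.1890, 0.1509, 0.1743, 0.1366, 0.1778, 0.1712], E[r] = -1.9245, γ^t·E[r] = -1.022758, running G = -10.178470

G = -10.1785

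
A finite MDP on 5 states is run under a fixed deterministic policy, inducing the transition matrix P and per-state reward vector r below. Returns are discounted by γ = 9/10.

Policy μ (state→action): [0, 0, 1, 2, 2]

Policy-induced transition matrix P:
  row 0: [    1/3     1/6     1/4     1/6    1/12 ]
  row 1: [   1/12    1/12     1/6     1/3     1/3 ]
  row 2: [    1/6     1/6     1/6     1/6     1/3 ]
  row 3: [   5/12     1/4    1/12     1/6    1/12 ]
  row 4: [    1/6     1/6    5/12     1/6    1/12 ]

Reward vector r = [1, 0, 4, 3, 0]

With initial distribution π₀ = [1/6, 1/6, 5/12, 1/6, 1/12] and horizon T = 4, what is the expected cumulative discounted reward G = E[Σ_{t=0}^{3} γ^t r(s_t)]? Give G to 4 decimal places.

t=0: π = [0.1667, 0.1667, 0.4167, 0.1667, 0.0833], E[r] = 2.3333, γ^t·E[r] = 2.333333, running G = 2.333333
t=1: π = [0.2222, 0.1667, 0.1875, 0.1944, 0.2292], E[r] = 1.5556, γ^t·E[r] = 1.400000, running G = 3.733333
t=2: π = [0.2384, 0.1690, 0.2263, 0.1944, 0.1719], E[r] = 1.7269, γ^t·E[r] = 1.398750, running G = 5.132083
t=3: π = [0.2409, 0.1688, 0.2133, 0.1948, 0.1821], E[r] = 1.6786, γ^t·E[r] = 1.223719, running G = 6.355802

G = 6.3558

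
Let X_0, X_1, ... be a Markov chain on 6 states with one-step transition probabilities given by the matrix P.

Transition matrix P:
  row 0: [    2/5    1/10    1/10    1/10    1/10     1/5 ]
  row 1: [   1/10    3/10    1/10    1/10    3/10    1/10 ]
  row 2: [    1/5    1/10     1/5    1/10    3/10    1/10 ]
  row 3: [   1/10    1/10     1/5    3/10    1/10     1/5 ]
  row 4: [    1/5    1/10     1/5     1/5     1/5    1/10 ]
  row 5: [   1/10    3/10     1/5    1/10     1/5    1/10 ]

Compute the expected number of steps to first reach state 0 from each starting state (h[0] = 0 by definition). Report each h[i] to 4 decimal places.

First-step conditioning: h[0] = 0; for i ≠ 0, h[i] = 1 + Σ_k P[i][k]·h[k].
  h[1] = 1 + 3/10·h[1] + 1/10·h[2] + 1/10·h[3] + 3/10·h[4] + 1/10·h[5]
  h[2] = 1 + 1/10·h[1] + 1/5·h[2] + 1/10·h[3] + 3/10·h[4] + 1/10·h[5]
  h[3] = 1 + 1/10·h[1] + 1/5·h[2] + 3/10·h[3] + 1/10·h[4] + 1/5·h[5]
  h[4] = 1 + 1/10·h[1] + 1/5·h[2] + 1/5·h[3] + 1/5·h[4] + 1/10·h[5]
  h[5] = 1 + 3/10·h[1] + 1/5·h[2] + 1/10·h[3] + 1/5·h[4] + 1/10·h[5]
Solving the 5×5 linear system over states ≠ 0 gives exactly h = [0, 81090/11363, 72080/11363, 81980/11363, 72980/11363, 81000/11363] (h[0] = 0 is the target).

h = [0.0000, 7.1363, 6.3434, 7.2146, 6.4226, 7.1284]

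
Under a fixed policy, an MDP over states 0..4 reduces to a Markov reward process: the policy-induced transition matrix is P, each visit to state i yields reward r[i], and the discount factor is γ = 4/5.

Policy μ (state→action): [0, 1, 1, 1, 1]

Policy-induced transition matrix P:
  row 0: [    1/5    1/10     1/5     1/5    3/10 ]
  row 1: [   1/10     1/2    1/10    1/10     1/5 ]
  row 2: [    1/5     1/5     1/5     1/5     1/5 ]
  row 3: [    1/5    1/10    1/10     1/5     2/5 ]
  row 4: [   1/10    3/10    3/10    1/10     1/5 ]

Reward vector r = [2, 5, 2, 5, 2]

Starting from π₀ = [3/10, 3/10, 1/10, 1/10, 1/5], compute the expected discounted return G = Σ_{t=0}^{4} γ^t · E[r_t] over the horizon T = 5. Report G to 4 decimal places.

G = 10.9224

t=0: π = [0.3000, 0.3000, 0.1000, 0.1000, 0.2000], E[r] = 3.2000, γ^t·E[r] = 3.200000, running G = 3.200000
t=1: π = [0.1500, 0.2700, 0.1800, 0.1500, 0.2500], E[r] = 3.2600, γ^t·E[r] = 2.608000, running G = 5.808000
t=2: π = [0.1480, 0.2760, 0.1830, 0.1480, 0.2450], E[r] = 3.2720, γ^t·E[r] = 2.094080, running G = 7.902080
t=3: π = [0.1479, 0.2777, 0.1821, 0.1479, 0.2444], E[r] = 3.2768, γ^t·E[r] = 1.677722, running G = 9.579802
t=4: π = [0.1478, 0.2782, 0.1819, 0.1478, 0.2444], E[r] = 3.2779, γ^t·E[r] = 1.342620, running G = 10.922421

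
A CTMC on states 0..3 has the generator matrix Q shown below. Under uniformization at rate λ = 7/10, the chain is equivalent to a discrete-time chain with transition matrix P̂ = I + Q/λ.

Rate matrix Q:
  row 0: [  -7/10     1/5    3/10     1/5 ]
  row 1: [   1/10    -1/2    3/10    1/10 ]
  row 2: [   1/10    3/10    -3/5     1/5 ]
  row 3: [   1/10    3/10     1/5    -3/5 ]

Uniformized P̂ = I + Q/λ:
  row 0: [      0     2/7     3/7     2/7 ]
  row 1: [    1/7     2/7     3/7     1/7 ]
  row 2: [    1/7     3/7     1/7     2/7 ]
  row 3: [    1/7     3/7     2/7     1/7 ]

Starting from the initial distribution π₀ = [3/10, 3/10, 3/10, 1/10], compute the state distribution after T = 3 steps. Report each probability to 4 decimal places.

π = [0.1245, 0.3580, 0.3131, 0.2044]

t=0: π = [0.3000, 0.3000, 0.3000, 0.1000]
t=1: π = [0.1000, 0.3429, 0.3286, 0.2286]
t=2: π = [0.1286, 0.3653, 0.3020, 0.2041]
t=3: π = [0.1245, 0.3580, 0.3131, 0.2044]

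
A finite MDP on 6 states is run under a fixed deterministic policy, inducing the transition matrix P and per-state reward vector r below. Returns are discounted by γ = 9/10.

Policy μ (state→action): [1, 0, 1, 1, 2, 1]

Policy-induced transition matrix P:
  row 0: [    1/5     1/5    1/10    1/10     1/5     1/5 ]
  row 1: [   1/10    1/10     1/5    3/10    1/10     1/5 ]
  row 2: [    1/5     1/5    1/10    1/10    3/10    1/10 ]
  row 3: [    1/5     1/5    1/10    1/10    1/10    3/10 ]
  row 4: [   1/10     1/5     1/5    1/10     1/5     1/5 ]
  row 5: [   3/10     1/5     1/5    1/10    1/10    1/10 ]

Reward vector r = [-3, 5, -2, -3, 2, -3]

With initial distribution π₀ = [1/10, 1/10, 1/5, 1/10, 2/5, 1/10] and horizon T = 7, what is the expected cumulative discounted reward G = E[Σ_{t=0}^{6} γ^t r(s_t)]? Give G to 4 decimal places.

t=0: π = [0.1000, 0.1000, 0.2000, 0.1000, 0.4000, 0.1000], E[r] = 0.0000, γ^t·E[r] = 0.000000, running G = 0.000000
t=1: π = [0.1600, 0.1900, 0.1600, 0.1200, 0.1900, 0.1800], E[r] = -0.3700, γ^t·E[r] = -0.333000, running G = -0.333000
t=2: π = [0.1800, 0.1810, 0.1560, 0.1380, 0.1670, 0.1780], E[r] = -0.5610, γ^t·E[r] = -0.454410, running G = -0.787410
t=3: π = [0.1830, 0.1819, 0.1526, 0.1362, 0.1659, 0.1804], E[r] = -0.5627, γ^t·E[r] = -0.410208, running G = -1.197618
t=4: π = [0.1833, 0.1818, 0.1528, 0.1364, 0.1654, 0.1803], E[r] = -0.5657, γ^t·E[r] = -0.371123, running G = -1.568741
t=5: π = [0.1833, 0.1818, 0.1528, 0.1364, 0.1654, 0.1803], E[r] = -0.5655, γ^t·E[r] = -0.333945, running G = -1.902686
t=6: π = [0.1833, 0.1818, 0.1528, 0.1364, 0.1654, 0.1803], E[r] = -0.5656, γ^t·E[r] = -0.300569, running G = -2.203255

G = -2.2033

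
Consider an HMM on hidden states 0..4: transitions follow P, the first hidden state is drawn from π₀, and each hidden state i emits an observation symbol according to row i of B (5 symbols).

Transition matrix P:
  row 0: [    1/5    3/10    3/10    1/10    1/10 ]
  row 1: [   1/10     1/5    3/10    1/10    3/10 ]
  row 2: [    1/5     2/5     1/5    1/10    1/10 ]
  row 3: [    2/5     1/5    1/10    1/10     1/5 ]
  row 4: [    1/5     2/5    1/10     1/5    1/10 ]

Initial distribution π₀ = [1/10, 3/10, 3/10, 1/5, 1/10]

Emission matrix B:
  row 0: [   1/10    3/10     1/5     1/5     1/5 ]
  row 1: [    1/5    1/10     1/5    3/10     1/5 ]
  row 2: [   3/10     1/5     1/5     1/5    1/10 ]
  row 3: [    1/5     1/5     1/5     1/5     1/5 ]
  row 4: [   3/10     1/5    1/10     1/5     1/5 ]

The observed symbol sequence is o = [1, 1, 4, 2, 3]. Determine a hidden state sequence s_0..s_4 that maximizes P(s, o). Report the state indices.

t=0: δ = [3.000e-02, 3.000e-02, 6.000e-02, 4.000e-02, 2.000e-02]  (obs o_0=1)
t=1: δ = [4.800e-03, 2.400e-03, 2.400e-03, 1.200e-03, 1.800e-03]  ψ = [3, 2, 2, 2, 1]  (obs o_1=1)
t=2: δ = [1.920e-04, 2.880e-04, 1.440e-04, 9.600e-05, 1.440e-04]  ψ = [0, 0, 0, 0, 1]  (obs o_2=4)
t=3: δ = [7.680e-06, 1.152e-05, 1.728e-05, 5.760e-06, 8.640e-06]  ψ = [0, 0, 1, 1, 1]  (obs o_3=2)
t=4: δ = [6.912e-07, 2.074e-06, 6.912e-07, 3.456e-07, 6.912e-07]  ψ = [2, 2, 1, 2, 1]  (obs o_4=3)
backtrack: best end state = 1; path = [3, 0, 1, 2, 1]

path = [3, 0, 1, 2, 1]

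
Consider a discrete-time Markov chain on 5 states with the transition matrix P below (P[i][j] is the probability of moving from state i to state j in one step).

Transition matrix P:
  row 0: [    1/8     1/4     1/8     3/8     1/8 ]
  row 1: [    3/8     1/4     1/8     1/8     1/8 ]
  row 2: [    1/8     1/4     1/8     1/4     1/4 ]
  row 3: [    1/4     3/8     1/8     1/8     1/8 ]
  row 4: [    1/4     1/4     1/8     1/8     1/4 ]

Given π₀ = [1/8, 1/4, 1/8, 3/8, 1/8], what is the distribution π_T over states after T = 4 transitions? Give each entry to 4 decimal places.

π = [0.2390, 0.2751, 0.1250, 0.2002, 0.1607]

t=0: π = [0.1250, 0.2500, 0.1250, 0.3750, 0.1250]
t=1: π = [0.2500, 0.2969, 0.1250, 0.1719, 0.1563]
t=2: π = [0.2402, 0.2715, 0.1250, 0.2031, 0.1602]
t=3: π = [0.2383, 0.2754, 0.1250, 0.2007, 0.1606]
t=4: π = [0.2390, 0.2751, 0.1250, 0.2002, 0.1607]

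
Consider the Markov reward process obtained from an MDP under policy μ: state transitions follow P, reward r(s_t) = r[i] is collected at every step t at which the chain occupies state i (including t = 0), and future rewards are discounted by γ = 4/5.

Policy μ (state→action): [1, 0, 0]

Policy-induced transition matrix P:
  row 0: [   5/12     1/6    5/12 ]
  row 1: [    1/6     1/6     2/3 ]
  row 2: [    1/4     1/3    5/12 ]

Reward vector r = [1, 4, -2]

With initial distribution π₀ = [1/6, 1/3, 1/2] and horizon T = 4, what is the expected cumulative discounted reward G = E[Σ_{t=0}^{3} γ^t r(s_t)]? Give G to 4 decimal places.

t=0: π = [0.1667, 0.3333, 0.5000], E[r] = 0.5000, γ^t·E[r] = 0.500000, running G = 0.500000
t=1: π = [0.2500, 0.2500, 0.5000], E[r] = 0.2500, γ^t·E[r] = 0.200000, running G = 0.700000
t=2: π = [0.2708, 0.2500, 0.4792], E[r] = 0.3125, γ^t·E[r] = 0.200000, running G = 0.900000
t=3: π = [0.2743, 0.2465, 0.4792], E[r] = 0.3021, γ^t·E[r] = 0.154667, running G = 1.054667

G = 1.0547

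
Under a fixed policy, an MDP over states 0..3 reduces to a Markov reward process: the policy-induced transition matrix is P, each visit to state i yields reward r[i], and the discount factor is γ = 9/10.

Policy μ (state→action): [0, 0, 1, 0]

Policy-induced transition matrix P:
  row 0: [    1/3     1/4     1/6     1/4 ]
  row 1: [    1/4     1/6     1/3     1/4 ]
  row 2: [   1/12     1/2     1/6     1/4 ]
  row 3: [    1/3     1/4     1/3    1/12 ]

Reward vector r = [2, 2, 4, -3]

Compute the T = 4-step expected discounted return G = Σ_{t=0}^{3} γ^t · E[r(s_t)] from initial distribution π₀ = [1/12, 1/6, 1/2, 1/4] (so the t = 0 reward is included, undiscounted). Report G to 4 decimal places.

G = 5.2500

t=0: π = [0.0833, 0.1667, 0.5000, 0.2500], E[r] = 1.7500, γ^t·E[r] = 1.750000, running G = 1.750000
t=1: π = [0.1944, 0.3611, 0.2361, 0.2083], E[r] = 1.4306, γ^t·E[r] = 1.287500, running G = 3.037500
t=2: π = [0.2442, 0.2789, 0.2616, 0.2153], E[r] = 1.4468, γ^t·E[r] = 1.171875, running G = 4.209375
t=3: π = [0.2447, 0.2921, 0.2490, 0.2141], E[r] = 1.4275, γ^t·E[r] = 1.040625, running G = 5.250000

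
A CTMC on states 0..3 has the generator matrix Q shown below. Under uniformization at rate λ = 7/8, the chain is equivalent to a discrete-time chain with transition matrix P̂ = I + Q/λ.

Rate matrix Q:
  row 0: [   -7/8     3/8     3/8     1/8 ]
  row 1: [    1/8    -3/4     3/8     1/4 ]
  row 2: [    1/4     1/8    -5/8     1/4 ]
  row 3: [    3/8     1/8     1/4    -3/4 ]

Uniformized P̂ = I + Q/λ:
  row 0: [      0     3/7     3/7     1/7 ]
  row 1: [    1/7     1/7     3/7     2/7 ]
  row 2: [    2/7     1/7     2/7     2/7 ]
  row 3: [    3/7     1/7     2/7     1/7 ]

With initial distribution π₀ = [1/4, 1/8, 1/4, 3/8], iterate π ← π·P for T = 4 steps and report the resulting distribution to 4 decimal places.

t=0: π = [0.2500, 0.1250, 0.2500, 0.3750]
t=1: π = [0.2500, 0.2143, 0.3393, 0.1964]
t=2: π = [0.2117, 0.2143, 0.3520, 0.2219]
t=3: π = [0.2263, 0.2034, 0.3466, 0.2238]
t=4: π = [0.2240, 0.2075, 0.3471, 0.2214]

π = [0.2240, 0.2075, 0.3471, 0.2214]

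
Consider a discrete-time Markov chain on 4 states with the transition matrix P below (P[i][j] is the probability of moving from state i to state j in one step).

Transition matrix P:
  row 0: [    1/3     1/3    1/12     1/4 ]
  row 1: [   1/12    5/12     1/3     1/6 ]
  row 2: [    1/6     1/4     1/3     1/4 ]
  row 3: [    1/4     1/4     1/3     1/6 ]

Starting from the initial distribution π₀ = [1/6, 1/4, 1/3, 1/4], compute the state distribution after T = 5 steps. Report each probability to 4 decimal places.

π = [0.1888, 0.3189, 0.2861, 0.2062]

t=0: π = [0.1667, 0.2500, 0.3333, 0.2500]
t=1: π = [0.1944, 0.3056, 0.2917, 0.2083]
t=2: π = [0.1910, 0.3171, 0.2847, 0.2072]
t=3: π = [0.1893, 0.3188, 0.2856, 0.2063]
t=4: π = [0.1889, 0.3189, 0.2860, 0.2062]
t=5: π = [0.1888, 0.3189, 0.2861, 0.2062]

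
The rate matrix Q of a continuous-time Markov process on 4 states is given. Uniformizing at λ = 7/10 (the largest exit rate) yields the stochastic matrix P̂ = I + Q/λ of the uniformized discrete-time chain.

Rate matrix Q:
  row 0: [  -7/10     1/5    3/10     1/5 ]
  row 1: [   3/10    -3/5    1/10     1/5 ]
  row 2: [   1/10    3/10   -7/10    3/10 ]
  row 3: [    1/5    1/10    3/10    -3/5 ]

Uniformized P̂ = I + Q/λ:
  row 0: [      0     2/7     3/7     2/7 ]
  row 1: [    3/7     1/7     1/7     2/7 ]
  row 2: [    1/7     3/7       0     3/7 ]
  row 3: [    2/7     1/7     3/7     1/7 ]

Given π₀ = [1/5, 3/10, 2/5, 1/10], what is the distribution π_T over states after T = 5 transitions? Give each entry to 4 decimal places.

t=0: π = [0.2000, 0.3000, 0.4000, 0.1000]
t=1: π = [0.2143, 0.2857, 0.1714, 0.3286]
t=2: π = [0.2408, 0.2224, 0.2735, 0.2633]
t=3: π = [0.2096, 0.2554, 0.2478, 0.2872]
t=4: π = [0.2269, 0.2436, 0.2494, 0.2801]
t=5: π = [0.2201, 0.2465, 0.2521, 0.2813]

π = [0.2201, 0.2465, 0.2521, 0.2813]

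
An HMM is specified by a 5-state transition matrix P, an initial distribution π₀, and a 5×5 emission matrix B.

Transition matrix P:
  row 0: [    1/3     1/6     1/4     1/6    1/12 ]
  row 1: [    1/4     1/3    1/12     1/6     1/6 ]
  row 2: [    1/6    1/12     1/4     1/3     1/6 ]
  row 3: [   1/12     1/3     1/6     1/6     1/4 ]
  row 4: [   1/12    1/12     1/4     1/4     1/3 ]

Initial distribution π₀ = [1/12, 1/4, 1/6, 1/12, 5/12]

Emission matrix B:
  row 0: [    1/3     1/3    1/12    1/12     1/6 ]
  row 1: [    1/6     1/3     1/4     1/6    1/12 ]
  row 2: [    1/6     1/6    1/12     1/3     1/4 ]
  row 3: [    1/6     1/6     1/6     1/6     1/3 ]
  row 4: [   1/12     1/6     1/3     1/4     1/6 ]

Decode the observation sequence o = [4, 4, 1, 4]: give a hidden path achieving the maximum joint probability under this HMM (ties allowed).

path = [4, 3, 1, 3]

t=0: δ = [1.389e-02, 2.083e-02, 4.167e-02, 2.778e-02, 6.944e-02]  (obs o_0=4)
t=1: δ = [1.157e-03, 7.716e-04, 4.340e-03, 5.787e-03, 3.858e-03]  ψ = [2, 3, 4, 4, 4]  (obs o_1=4)
t=2: δ = [2.411e-04, 6.430e-04, 1.808e-04, 2.411e-04, 2.411e-04]  ψ = [2, 3, 2, 2, 3]  (obs o_2=1)
t=3: δ = [2.679e-05, 1.786e-05, 1.507e-05, 3.572e-05, 1.786e-05]  ψ = [1, 1, 0, 1, 1]  (obs o_3=4)
backtrack: best end state = 3; path = [4, 3, 1, 3]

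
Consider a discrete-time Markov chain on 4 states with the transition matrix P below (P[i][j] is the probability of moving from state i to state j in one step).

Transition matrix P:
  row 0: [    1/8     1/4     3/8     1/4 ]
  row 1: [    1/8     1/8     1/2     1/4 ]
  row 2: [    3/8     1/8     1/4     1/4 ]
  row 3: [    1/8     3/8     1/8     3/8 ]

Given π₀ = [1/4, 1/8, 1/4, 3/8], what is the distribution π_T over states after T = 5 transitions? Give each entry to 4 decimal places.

π = [0.1986, 0.2212, 0.2944, 0.2857]

t=0: π = [0.2500, 0.1250, 0.2500, 0.3750]
t=1: π = [0.1875, 0.2500, 0.2656, 0.2969]
t=2: π = [0.1914, 0.2227, 0.2988, 0.2871]
t=3: π = [0.1997, 0.2207, 0.2937, 0.2859]
t=4: π = [0.1984, 0.2214, 0.2944, 0.2857]
t=5: π = [0.1986, 0.2212, 0.2944, 0.2857]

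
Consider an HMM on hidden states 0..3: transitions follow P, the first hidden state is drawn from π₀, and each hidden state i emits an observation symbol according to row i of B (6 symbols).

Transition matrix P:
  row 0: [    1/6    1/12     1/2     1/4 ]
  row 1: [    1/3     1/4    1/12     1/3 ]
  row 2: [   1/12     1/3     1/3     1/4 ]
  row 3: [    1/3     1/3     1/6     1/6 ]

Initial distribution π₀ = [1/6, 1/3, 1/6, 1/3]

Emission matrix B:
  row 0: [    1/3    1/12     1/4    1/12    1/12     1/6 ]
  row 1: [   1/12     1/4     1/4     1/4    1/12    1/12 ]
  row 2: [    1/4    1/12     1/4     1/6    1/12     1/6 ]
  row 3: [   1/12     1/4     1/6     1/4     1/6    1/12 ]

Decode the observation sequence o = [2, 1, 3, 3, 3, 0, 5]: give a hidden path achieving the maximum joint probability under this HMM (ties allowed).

t=0: δ = [4.167e-02, 8.333e-02, 4.167e-02, 5.556e-02]  (obs o_0=2)
t=1: δ = [2.315e-03, 5.208e-03, 1.736e-03, 6.944e-03]  ψ = [1, 1, 0, 1]  (obs o_1=1)
t=2: δ = [1.929e-04, 5.787e-04, 1.929e-04, 4.340e-04]  ψ = [3, 3, 0, 1]  (obs o_2=3)
t=3: δ = [1.608e-05, 3.617e-05, 1.608e-05, 4.823e-05]  ψ = [1, 1, 0, 1]  (obs o_3=3)
t=4: δ = [1.340e-06, 4.019e-06, 1.340e-06, 3.014e-06]  ψ = [3, 3, 0, 1]  (obs o_4=3)
t=5: δ = [4.465e-07, 8.372e-08, 1.674e-07, 1.116e-07]  ψ = [1, 1, 0, 1]  (obs o_5=0)
t=6: δ = [1.240e-08, 4.651e-09, 3.721e-08, 9.303e-09]  ψ = [0, 2, 0, 0]  (obs o_6=5)
backtrack: best end state = 2; path = [1, 3, 1, 3, 1, 0, 2]

path = [1, 3, 1, 3, 1, 0, 2]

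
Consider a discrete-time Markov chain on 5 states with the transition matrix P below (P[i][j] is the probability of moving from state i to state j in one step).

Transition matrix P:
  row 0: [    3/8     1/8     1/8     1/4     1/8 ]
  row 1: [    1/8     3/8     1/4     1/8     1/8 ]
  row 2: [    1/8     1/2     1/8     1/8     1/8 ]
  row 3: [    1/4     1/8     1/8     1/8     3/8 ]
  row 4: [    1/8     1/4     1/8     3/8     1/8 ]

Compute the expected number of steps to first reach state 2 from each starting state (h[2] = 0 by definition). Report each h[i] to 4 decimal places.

h = [6.6851, 5.5762, 0.0000, 6.6535, 6.5426]

First-step conditioning: h[2] = 0; for i ≠ 2, h[i] = 1 + Σ_k P[i][k]·h[k].
  h[0] = 1 + 3/8·h[0] + 1/8·h[1] + 1/4·h[3] + 1/8·h[4]
  h[1] = 1 + 1/8·h[0] + 3/8·h[1] + 1/8·h[3] + 1/8·h[4]
  h[3] = 1 + 1/4·h[0] + 1/8·h[1] + 1/8·h[3] + 3/8·h[4]
  h[4] = 1 + 1/8·h[0] + 1/4·h[1] + 3/8·h[3] + 1/8·h[4]
Solving the 4×4 linear system over states ≠ 2 gives exactly h = [3376/505, 2816/505, 0, 672/101, 3304/505] (h[2] = 0 is the target).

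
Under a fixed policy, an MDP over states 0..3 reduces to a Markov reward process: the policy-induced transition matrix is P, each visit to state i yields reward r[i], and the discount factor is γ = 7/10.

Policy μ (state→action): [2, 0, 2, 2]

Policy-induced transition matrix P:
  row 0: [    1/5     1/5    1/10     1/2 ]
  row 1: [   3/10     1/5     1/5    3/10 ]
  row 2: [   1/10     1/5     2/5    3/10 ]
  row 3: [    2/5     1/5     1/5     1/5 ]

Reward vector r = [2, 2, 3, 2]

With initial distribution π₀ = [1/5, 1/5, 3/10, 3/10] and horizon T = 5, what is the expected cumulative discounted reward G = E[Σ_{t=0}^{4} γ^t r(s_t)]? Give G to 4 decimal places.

G = 6.2508

t=0: π = [0.2000, 0.2000, 0.3000, 0.3000], E[r] = 2.3000, γ^t·E[r] = 2.300000, running G = 2.300000
t=1: π = [0.2500, 0.2000, 0.2400, 0.3100], E[r] = 2.2400, γ^t·E[r] = 1.568000, running G = 3.868000
t=2: π = [0.2580, 0.2000, 0.2230, 0.3190], E[r] = 2.2230, γ^t·E[r] = 1.089270, running G = 4.957270
t=3: π = [0.2615, 0.2000, 0.2188, 0.3197], E[r] = 2.2188, γ^t·E[r] = 0.761048, running G = 5.718318
t=4: π = [0.2621, 0.2000, 0.2176, 0.3203], E[r] = 2.2176, γ^t·E[r] = 0.532448, running G = 6.250767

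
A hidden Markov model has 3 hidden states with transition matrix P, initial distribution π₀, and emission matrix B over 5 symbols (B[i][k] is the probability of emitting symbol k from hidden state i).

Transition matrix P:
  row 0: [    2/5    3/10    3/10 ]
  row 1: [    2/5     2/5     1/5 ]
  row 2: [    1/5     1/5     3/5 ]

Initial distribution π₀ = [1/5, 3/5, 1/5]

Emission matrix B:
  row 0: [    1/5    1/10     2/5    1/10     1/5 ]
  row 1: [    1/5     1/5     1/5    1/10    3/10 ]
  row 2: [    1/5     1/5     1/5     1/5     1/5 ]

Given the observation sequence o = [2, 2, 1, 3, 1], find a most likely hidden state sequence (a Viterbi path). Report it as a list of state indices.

path = [1, 0, 2, 2, 2]

t=0: δ = [8.000e-02, 1.200e-01, 4.000e-02]  (obs o_0=2)
t=1: δ = [1.920e-02, 9.600e-03, 4.800e-03]  ψ = [1, 1, 0]  (obs o_1=2)
t=2: δ = [7.680e-04, 1.152e-03, 1.152e-03]  ψ = [0, 0, 0]  (obs o_2=1)
t=3: δ = [4.608e-05, 4.608e-05, 1.382e-04]  ψ = [1, 1, 2]  (obs o_3=3)
t=4: δ = [2.765e-06, 5.530e-06, 1.659e-05]  ψ = [2, 2, 2]  (obs o_4=1)
backtrack: best end state = 2; path = [1, 0, 2, 2, 2]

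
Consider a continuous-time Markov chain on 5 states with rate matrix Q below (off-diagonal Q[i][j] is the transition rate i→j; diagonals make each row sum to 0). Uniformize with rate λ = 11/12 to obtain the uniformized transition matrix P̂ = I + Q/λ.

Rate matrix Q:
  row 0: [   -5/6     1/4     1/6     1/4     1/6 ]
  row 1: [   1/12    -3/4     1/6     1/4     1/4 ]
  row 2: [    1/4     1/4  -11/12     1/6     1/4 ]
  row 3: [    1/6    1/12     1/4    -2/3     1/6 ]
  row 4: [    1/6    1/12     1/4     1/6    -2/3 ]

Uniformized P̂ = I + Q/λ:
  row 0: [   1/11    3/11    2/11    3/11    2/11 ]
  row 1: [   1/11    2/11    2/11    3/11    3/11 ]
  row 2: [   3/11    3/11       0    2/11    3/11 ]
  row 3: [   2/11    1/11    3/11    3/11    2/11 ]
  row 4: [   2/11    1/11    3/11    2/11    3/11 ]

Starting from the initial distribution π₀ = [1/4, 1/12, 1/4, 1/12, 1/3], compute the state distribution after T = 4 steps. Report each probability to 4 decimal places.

t=0: π = [0.2500, 0.0833, 0.2500, 0.0833, 0.3333]
t=1: π = [0.1742, 0.1894, 0.1742, 0.2197, 0.2424]
t=2: π = [0.1646, 0.1715, 0.1921, 0.2348, 0.2369]
t=3: π = [0.1687, 0.1714, 0.1898, 0.2337, 0.2364]
t=4: π = [0.1682, 0.1717, 0.1901, 0.2340, 0.2361]

π = [0.1682, 0.1717, 0.1901, 0.2340, 0.2361]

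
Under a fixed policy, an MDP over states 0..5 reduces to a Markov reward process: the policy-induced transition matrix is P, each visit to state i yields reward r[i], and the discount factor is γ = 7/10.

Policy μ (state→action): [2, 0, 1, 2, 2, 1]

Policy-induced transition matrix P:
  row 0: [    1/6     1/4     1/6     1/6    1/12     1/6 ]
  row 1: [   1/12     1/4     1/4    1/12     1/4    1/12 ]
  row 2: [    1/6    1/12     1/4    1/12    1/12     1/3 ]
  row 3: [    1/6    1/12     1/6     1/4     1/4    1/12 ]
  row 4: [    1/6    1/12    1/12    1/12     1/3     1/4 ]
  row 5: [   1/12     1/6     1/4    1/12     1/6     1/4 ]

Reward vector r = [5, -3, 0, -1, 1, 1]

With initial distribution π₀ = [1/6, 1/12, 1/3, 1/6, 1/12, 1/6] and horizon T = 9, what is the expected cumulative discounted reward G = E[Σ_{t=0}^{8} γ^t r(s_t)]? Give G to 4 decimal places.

G = 1.8502

t=0: π = [0.1667, 0.0833, 0.3333, 0.1667, 0.0833, 0.1667], E[r] = 0.6667, γ^t·E[r] = 0.666667, running G = 0.666667
t=1: π = [0.1458, 0.1389, 0.2083, 0.1250, 0.1597, 0.2222], E[r] = 0.5694, γ^t·E[r] = 0.398611, running G = 1.065278
t=2: π = [0.1366, 0.1493, 0.2008, 0.1163, 0.1858, 0.2112], E[r] = 0.5156, γ^t·E[r] = 0.252656, running G = 1.317934
t=3: π = [0.1366, 0.1486, 0.1980, 0.1141, 0.1916, 0.2111], E[r] = 0.5260, γ^t·E[r] = 0.180416, running G = 1.498350
t=4: π = [0.1367, 0.1485, 0.1972, 0.1137, 0.1926, 0.2113], E[r] = 0.5283, γ^t·E[r] = 0.126848, running G = 1.625198
t=5: π = [0.1367, 0.1485, 0.1970, 0.1137, 0.1928, 0.2113], E[r] = 0.5285, γ^t·E[r] = 0.088820, running G = 1.714017
t=6: π = [0.1367, 0.1485, 0.1970, 0.1137, 0.1928, 0.2113], E[r] = 0.5285, γ^t·E[r] = 0.062178, running G = 1.776195
t=7: π = [0.1367, 0.1485, 0.1970, 0.1137, 0.1928, 0.2113], E[r] = 0.5285, γ^t·E[r] = 0.043525, running G = 1.819721
t=8: π = [0.1367, 0.1485, 0.1970, 0.1137, 0.1928, 0.2113], E[r] = 0.5285, γ^t·E[r] = 0.030468, running G = 1.850189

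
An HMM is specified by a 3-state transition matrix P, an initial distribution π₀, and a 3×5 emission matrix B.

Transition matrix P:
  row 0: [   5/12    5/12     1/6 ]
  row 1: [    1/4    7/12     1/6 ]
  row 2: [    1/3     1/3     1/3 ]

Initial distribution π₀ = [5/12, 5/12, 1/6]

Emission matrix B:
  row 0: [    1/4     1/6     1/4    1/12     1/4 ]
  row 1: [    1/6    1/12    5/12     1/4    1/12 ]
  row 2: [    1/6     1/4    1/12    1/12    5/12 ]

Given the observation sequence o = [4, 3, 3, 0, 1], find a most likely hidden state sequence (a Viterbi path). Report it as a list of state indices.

path = [0, 1, 1, 1, 1]

t=0: δ = [1.042e-01, 3.472e-02, 6.944e-02]  (obs o_0=4)
t=1: δ = [3.617e-03, 1.085e-02, 1.929e-03]  ψ = [0, 0, 2]  (obs o_1=3)
t=2: δ = [2.261e-04, 1.582e-03, 1.507e-04]  ψ = [1, 1, 1]  (obs o_2=3)
t=3: δ = [9.890e-05, 1.538e-04, 4.396e-05]  ψ = [1, 1, 1]  (obs o_3=0)
t=4: δ = [6.868e-06, 7.479e-06, 6.410e-06]  ψ = [0, 1, 1]  (obs o_4=1)
backtrack: best end state = 1; path = [0, 1, 1, 1, 1]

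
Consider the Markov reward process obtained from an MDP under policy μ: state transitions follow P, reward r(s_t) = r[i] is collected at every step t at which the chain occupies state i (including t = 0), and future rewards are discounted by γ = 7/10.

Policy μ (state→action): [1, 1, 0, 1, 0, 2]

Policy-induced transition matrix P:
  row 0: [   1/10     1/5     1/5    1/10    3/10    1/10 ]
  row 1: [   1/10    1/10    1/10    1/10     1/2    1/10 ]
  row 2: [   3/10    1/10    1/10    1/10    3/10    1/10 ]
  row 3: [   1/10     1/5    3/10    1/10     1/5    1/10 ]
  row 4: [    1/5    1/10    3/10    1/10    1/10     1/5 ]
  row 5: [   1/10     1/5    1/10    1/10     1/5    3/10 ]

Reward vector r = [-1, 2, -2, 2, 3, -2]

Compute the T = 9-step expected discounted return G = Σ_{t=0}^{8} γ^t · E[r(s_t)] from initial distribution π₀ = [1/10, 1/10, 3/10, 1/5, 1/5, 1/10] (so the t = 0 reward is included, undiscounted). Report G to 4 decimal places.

t=0: π = [0.1000, 0.1000, 0.3000, 0.2000, 0.2000, 0.1000], E[r] = 0.3000, γ^t·E[r] = 0.300000, running G = 0.300000
t=1: π = [0.1800, 0.1400, 0.1900, 0.1000, 0.2500, 0.1400], E[r] = 0.3900, γ^t·E[r] = 0.273000, running G = 0.573000
t=2: π = [0.1630, 0.1420, 0.1880, 0.1000, 0.2540, 0.1530], E[r] = 0.4010, γ^t·E[r] = 0.196490, running G = 0.769490
t=3: π = [0.1630, 0.1416, 0.1871, 0.1000, 0.2523, 0.1560], E[r] = 0.3909, γ^t·E[r] = 0.134079, running G = 0.903569
t=4: π = [0.1627, 0.1419, 0.1868, 0.1000, 0.2523, 0.1564], E[r] = 0.3916, γ^t·E[r] = 0.094011, running G = 0.997580
t=5: π = [0.1626, 0.1419, 0.1867, 0.1000, 0.2523, 0.1565], E[r] = 0.3916, γ^t·E[r] = 0.065822, running G = 1.063402
t=6: π = [0.1626, 0.1419, 0.1867, 0.1000, 0.2523, 0.1565], E[r] = 0.3916, γ^t·E[r] = 0.046068, running G = 1.109470
t=7: π = [0.1626, 0.1419, 0.1867, 0.1000, 0.2523, 0.1565], E[r] = 0.3916, γ^t·E[r] = 0.032248, running G = 1.141719
t=8: π = [0.1626, 0.1419, 0.1867, 0.1000, 0.2523, 0.1565], E[r] = 0.3916, γ^t·E[r] = 0.022574, running G = 1.164293

G = 1.1643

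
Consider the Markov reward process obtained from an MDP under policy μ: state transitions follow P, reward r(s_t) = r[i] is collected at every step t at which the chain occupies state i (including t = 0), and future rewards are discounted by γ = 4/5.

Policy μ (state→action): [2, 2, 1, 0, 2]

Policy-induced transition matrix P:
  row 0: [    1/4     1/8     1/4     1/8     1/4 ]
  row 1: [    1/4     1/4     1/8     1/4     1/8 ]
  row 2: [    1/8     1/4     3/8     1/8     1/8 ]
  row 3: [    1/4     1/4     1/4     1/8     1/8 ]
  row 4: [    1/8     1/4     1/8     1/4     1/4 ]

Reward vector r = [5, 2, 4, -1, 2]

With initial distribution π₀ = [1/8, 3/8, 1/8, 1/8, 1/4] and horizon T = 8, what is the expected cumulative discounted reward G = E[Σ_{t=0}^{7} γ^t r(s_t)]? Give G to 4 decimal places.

G = 10.1333

t=0: π = [0.1250, 0.3750, 0.1250, 0.1250, 0.2500], E[r] = 2.2500, γ^t·E[r] = 2.250000, running G = 2.250000
t=1: π = [0.2031, 0.2344, 0.1875, 0.2031, 0.1719], E[r] = 2.3750, γ^t·E[r] = 1.900000, running G = 4.150000
t=2: π = [0.2051, 0.2246, 0.2227, 0.1758, 0.1719], E[r] = 2.5332, γ^t·E[r] = 1.621250, running G = 5.771250
t=3: π = [0.2007, 0.2244, 0.2283, 0.1746, 0.1721], E[r] = 2.5349, γ^t·E[r] = 1.297875, running G = 7.069125
t=4: π = [0.2000, 0.2249, 0.2290, 0.1746, 0.1716], E[r] = 2.5341, γ^t·E[r] = 1.037975, running G = 8.107100
t=5: π = [0.1999, 0.2250, 0.2291, 0.1746, 0.1714], E[r] = 2.5342, γ^t·E[r] = 0.830409, running G = 8.937509
t=6: π = [0.1999, 0.2250, 0.2291, 0.1746, 0.1714], E[r] = 2.5343, γ^t·E[r] = 0.664350, running G = 9.601859
t=7: π = [0.1999, 0.2250, 0.2291, 0.1746, 0.1714], E[r] = 2.5343, γ^t·E[r] = 0.531484, running G = 10.133343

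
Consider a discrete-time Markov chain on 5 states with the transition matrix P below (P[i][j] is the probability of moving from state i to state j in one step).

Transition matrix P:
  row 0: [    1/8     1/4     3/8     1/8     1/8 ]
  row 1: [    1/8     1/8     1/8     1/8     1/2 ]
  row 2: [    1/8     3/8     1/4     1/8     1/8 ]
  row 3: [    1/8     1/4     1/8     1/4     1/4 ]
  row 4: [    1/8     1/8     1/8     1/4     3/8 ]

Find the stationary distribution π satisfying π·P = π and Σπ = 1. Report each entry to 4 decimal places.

Balance equations π_j = Σ_i π_i·P[i][j]:
  π_0 = 1/8·π_0 + 1/8·π_1 + 1/8·π_2 + 1/8·π_3 + 1/8·π_4
  π_1 = 1/4·π_0 + 1/8·π_1 + 3/8·π_2 + 1/4·π_3 + 1/8·π_4
  π_2 = 3/8·π_0 + 1/8·π_1 + 1/4·π_2 + 1/8·π_3 + 1/8·π_4
  π_3 = 1/8·π_0 + 1/8·π_1 + 1/8·π_2 + 1/4·π_3 + 1/4·π_4
  normalize: π_0 + π_1 + π_2 + π_3 + π_4 = 1
Solving the linear system gives exactly π = [1/8, 759/3640, 5/28, 677/3640, 157/520].

π = [0.1250, 0.2085, 0.1786, 0.1860, 0.3019]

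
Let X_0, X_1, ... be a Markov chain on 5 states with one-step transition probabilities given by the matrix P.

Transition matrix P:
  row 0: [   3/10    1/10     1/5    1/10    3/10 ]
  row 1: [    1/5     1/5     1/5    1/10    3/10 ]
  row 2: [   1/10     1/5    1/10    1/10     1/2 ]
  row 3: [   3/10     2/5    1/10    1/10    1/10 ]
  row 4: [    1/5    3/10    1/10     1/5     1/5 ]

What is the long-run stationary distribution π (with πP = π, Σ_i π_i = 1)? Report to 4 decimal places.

Balance equations π_j = Σ_i π_i·P[i][j]:
  π_0 = 3/10·π_0 + 1/5·π_1 + 1/10·π_2 + 3/10·π_3 + 1/5·π_4
  π_1 = 1/10·π_0 + 1/5·π_1 + 1/5·π_2 + 2/5·π_3 + 3/10·π_4
  π_2 = 1/5·π_0 + 1/5·π_1 + 1/10·π_2 + 1/10·π_3 + 1/10·π_4
  π_3 = 1/10·π_0 + 1/10·π_1 + 1/10·π_2 + 1/10·π_3 + 1/5·π_4
  normalize: π_0 + π_1 + π_2 + π_3 + π_4 = 1
Solving the linear system gives exactly π = [113/513, 1304/5643, 91/627, 80/627, 173/627].

π = [0.2203, 0.2311, 0.1451, 0.1276, 0.2759]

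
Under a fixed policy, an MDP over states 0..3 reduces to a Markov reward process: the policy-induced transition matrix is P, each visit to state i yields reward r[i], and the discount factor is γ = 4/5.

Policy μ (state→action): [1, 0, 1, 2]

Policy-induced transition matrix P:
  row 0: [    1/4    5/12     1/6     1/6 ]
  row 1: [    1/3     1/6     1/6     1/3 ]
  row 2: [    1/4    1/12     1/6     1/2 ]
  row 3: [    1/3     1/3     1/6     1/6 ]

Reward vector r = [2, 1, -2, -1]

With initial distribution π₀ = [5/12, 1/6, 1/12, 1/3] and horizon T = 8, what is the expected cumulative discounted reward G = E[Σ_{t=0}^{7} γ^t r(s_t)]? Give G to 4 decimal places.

G = 1.3829

t=0: π = [0.4167, 0.1667, 0.0833, 0.3333], E[r] = 0.5000, γ^t·E[r] = 0.500000, running G = 0.500000
t=1: π = [0.2917, 0.3194, 0.1667, 0.2222], E[r] = 0.3472, γ^t·E[r] = 0.277778, running G = 0.777778
t=2: π = [0.2951, 0.2627, 0.1667, 0.2755], E[r] = 0.2442, γ^t·E[r] = 0.156296, running G = 0.934074
t=3: π = [0.2948, 0.2725, 0.1667, 0.2660], E[r] = 0.2628, γ^t·E[r] = 0.134568, running G = 1.068642
t=4: π = [0.2949, 0.2708, 0.1667, 0.2676], E[r] = 0.2596, γ^t·E[r] = 0.106334, running G = 1.174976
t=5: π = [0.2949, 0.2711, 0.1667, 0.2674], E[r] = 0.2602, γ^t·E[r] = 0.085247, running G = 1.260223
t=6: π = [0.2949, 0.2711, 0.1667, 0.2674], E[r] = 0.2601, γ^t·E[r] = 0.068173, running G = 1.328396
t=7: π = [0.2949, 0.2711, 0.1667, 0.2674], E[r] = 0.2601, γ^t·E[r] = 0.054542, running G = 1.382938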